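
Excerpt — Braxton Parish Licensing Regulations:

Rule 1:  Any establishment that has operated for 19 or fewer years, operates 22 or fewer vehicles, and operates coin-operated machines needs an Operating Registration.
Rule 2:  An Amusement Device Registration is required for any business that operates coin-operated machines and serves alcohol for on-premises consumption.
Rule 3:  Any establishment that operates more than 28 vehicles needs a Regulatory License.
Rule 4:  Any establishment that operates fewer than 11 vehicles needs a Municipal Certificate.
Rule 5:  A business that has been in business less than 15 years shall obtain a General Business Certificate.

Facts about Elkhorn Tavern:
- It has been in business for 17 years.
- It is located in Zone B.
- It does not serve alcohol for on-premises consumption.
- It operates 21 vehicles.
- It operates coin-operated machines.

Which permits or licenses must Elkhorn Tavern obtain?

Rule 1: years in business 17 ≤ 19; vehicles 21 ≤ 22; operates coin-operated machines → Operating Registration required.
Rule 2: operates coin-operated machines; does not serve alcohol for on-premises consumption → Amusement Device Registration not required.
Rule 3: vehicles 21 ≤ 28 → Regulatory License not required.
Rule 4: vehicles 21 ≥ 11 → Municipal Certificate not required.
Rule 5: years in business 17 ≥ 15 → General Business Certificate not required.

Operating Registration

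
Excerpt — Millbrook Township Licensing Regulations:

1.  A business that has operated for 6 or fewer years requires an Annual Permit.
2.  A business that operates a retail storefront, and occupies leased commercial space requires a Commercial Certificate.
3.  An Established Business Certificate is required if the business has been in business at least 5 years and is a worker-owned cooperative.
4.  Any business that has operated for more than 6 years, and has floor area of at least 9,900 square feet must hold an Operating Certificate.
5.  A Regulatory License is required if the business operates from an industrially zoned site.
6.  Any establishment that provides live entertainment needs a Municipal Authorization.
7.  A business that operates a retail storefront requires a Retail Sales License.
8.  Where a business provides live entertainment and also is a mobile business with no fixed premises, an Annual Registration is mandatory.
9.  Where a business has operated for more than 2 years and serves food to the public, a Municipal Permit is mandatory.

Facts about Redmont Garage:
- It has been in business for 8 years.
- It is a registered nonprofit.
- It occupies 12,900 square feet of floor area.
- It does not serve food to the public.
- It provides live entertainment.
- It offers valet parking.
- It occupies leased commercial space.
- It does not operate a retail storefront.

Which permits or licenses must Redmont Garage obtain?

Municipal Authorization, Operating Certificate

1. years in business 8 > 6 → Annual Permit not required.
2. does not operate a retail storefront; occupies leased commercial space → Commercial Certificate not required.
3. years in business 8 ≥ 5; is a registered nonprofit (not: is a worker-owned cooperative) → Established Business Certificate not required.
4. years in business 8 > 6; floor area 12,900 square feet ≥ 9,900 square feet → Operating Certificate required.
5. occupies leased commercial space (not: operates from an industrially zoned site) → Regulatory License not required.
6. provides live entertainment → Municipal Authorization required.
7. does not operate a retail storefront → Retail Sales License not required.
8. provides live entertainment; occupies leased commercial space (not: is a mobile business with no fixed premises) → Annual Registration not required.
9. years in business 8 > 2; does not serve food to the public → Municipal Permit not required.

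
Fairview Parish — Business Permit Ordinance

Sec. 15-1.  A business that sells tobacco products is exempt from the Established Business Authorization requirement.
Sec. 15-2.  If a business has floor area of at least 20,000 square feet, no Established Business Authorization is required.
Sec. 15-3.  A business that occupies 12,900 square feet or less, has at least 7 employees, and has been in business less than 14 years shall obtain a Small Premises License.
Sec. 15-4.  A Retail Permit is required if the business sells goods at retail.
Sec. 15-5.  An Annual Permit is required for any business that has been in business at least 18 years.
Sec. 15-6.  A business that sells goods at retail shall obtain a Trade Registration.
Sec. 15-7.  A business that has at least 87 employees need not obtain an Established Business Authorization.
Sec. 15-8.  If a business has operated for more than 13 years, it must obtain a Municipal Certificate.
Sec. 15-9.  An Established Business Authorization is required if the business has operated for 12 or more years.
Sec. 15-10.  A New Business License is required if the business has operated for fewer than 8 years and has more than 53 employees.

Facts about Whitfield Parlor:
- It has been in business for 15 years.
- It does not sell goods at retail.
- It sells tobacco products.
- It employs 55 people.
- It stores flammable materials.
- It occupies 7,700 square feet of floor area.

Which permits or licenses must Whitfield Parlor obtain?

Municipal Certificate

Sec. 15-1. sells tobacco products → exempt from Established Business Authorization.
Sec. 15-2. floor area 7,700 square feet < 20,000 square feet → Established Business Authorization exemption does not apply.
Sec. 15-3. floor area 7,700 square feet ≤ 12,900 square feet; employees 55 ≥ 7; years in business 15 ≥ 14 → Small Premises License not required.
Sec. 15-4. does not sell goods at retail → Retail Permit not required.
Sec. 15-5. years in business 15 < 18 → Annual Permit not required.
Sec. 15-6. does not sell goods at retail → Trade Registration not required.
Sec. 15-7. employees 55 < 87 → Established Business Authorization exemption does not apply.
Sec. 15-8. years in business 15 > 13 → Municipal Certificate required.
Sec. 15-9. years in business 15 ≥ 12 → Established Business Authorization required.
Sec. 15-10. years in business 15 ≥ 8; employees 55 > 53 → New Business License not required.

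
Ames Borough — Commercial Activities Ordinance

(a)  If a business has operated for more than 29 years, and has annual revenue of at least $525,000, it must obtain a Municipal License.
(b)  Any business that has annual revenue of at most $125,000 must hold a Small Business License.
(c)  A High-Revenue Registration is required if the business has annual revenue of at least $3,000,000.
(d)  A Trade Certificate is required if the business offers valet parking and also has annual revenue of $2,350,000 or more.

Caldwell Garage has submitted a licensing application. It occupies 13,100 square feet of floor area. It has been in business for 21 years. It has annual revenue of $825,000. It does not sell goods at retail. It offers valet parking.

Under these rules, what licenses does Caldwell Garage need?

None

(a) years in business 21 ≤ 29; revenue $825,000 ≥ $525,000 → Municipal License not required.
(b) revenue $825,000 > $125,000 → Small Business License not required.
(c) revenue $825,000 < $3,000,000 → High-Revenue Registration not required.
(d) offers valet parking; revenue $825,000 < $2,350,000 → Trade Certificate not required.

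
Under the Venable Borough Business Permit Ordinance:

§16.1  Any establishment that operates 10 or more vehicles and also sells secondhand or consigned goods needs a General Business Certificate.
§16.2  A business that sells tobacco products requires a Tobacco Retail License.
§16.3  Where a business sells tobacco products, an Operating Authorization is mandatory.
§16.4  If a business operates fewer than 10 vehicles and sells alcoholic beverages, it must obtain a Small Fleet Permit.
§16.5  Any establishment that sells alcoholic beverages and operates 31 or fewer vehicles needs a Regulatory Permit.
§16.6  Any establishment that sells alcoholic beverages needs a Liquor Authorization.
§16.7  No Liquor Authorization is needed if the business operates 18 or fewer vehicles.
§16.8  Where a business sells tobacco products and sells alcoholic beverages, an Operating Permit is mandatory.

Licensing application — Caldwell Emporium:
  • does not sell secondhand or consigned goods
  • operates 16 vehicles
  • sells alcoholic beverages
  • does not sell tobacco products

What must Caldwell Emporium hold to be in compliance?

§16.1 vehicles 16 ≥ 10; does not sell secondhand or consigned goods → General Business Certificate not required.
§16.2 does not sell tobacco products → Tobacco Retail License not required.
§16.3 does not sell tobacco products → Operating Authorization not required.
§16.4 vehicles 16 ≥ 10; sells alcoholic beverages → Small Fleet Permit not required.
§16.5 sells alcoholic beverages; vehicles 16 ≤ 31 → Regulatory Permit required.
§16.6 sells alcoholic beverages → Liquor Authorization required.
§16.7 vehicles 16 ≤ 18 → exempt from Liquor Authorization.
§16.8 does not sell tobacco products; sells alcoholic beverages → Operating Permit not required.

Regulatory Permit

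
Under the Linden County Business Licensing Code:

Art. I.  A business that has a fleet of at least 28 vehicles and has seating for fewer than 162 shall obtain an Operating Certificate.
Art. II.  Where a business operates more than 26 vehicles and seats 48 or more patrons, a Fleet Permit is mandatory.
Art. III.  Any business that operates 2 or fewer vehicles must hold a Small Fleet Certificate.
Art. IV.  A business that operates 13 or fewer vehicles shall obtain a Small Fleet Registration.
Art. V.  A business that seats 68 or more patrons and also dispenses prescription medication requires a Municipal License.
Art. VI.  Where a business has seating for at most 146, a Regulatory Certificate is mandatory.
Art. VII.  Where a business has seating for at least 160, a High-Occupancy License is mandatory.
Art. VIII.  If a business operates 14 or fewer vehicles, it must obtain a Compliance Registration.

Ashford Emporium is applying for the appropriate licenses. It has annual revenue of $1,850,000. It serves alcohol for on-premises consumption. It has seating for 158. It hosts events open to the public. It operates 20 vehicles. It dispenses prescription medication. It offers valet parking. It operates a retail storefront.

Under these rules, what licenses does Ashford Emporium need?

Municipal License

Art. I. vehicles 20 < 28; seating 158 < 162 → Operating Certificate not required.
Art. II. vehicles 20 ≤ 26; seating 158 ≥ 48 → Fleet Permit not required.
Art. III. vehicles 20 > 2 → Small Fleet Certificate not required.
Art. IV. vehicles 20 > 13 → Small Fleet Registration not required.
Art. V. seating 158 ≥ 68; dispenses prescription medication → Municipal License required.
Art. VI. seating 158 > 146 → Regulatory Certificate not required.
Art. VII. seating 158 < 160 → High-Occupancy License not required.
Art. VIII. vehicles 20 > 14 → Compliance Registration not required.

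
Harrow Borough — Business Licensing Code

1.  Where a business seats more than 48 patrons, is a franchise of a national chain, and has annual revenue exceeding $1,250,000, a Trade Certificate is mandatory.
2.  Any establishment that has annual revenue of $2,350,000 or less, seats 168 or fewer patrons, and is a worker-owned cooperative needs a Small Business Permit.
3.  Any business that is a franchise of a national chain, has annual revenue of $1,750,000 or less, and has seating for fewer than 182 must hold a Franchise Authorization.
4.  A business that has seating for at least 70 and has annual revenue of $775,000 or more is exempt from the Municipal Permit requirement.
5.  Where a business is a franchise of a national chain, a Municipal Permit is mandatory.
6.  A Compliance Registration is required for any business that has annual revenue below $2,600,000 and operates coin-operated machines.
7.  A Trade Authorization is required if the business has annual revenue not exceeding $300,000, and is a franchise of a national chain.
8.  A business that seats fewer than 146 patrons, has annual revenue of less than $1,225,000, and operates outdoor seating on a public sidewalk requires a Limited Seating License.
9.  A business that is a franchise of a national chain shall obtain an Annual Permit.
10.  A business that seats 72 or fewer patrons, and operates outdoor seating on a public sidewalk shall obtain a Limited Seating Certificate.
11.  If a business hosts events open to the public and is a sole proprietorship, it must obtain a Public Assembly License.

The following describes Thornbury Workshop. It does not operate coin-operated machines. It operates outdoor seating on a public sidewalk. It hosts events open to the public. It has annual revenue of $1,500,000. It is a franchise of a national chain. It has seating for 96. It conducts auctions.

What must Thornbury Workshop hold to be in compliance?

1. seating 96 > 48; is a franchise of a national chain; revenue $1,500,000 > $1,250,000 → Trade Certificate required.
2. revenue $1,500,000 ≤ $2,350,000; seating 96 ≤ 168; is a franchise of a national chain (not: is a worker-owned cooperative) → Small Business Permit not required.
3. is a franchise of a national chain; revenue $1,500,000 ≤ $1,750,000; seating 96 < 182 → Franchise Authorization required.
4. seating 96 ≥ 70; revenue $1,500,000 ≥ $775,000 → exempt from Municipal Permit.
5. is a franchise of a national chain → Municipal Permit required.
6. revenue $1,500,000 < $2,600,000; does not operate coin-operated machines → Compliance Registration not required.
7. revenue $1,500,000 > $300,000; is a franchise of a national chain → Trade Authorization not required.
8. seating 96 < 146; revenue $1,500,000 ≥ $1,225,000; operates outdoor seating on a public sidewalk → Limited Seating License not required.
9. is a franchise of a national chain → Annual Permit required.
10. seating 96 > 72; operates outdoor seating on a public sidewalk → Limited Seating Certificate not required.
11. hosts events open to the public; is a franchise of a national chain (not: is a sole proprietorship) → Public Assembly License not required.

Annual Permit, Franchise Authorization, Trade Certificate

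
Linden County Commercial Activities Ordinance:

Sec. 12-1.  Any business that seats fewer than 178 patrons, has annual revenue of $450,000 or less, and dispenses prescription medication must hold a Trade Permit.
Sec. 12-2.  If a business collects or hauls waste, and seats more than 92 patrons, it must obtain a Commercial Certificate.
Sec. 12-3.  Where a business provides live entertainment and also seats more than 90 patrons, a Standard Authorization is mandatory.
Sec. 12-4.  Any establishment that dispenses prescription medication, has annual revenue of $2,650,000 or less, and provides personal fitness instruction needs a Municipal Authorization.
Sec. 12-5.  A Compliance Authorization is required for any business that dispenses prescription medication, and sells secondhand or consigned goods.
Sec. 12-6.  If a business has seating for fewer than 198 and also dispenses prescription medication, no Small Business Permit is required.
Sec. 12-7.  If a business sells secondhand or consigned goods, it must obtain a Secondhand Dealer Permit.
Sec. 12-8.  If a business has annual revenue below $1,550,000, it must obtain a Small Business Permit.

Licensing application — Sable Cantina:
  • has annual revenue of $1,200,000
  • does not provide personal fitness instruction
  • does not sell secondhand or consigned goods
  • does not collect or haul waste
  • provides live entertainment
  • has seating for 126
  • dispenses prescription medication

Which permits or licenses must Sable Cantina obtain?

Sec. 12-1. seating 126 < 178; revenue $1,200,000 > $450,000; dispenses prescription medication → Trade Permit not required.
Sec. 12-2. does not collect or haul waste; seating 126 > 92 → Commercial Certificate not required.
Sec. 12-3. provides live entertainment; seating 126 > 90 → Standard Authorization required.
Sec. 12-4. dispenses prescription medication; revenue $1,200,000 ≤ $2,650,000; does not provide personal fitness instruction → Municipal Authorization not required.
Sec. 12-5. dispenses prescription medication; does not sell secondhand or consigned goods → Compliance Authorization not required.
Sec. 12-6. seating 126 < 198; dispenses prescription medication → exempt from Small Business Permit.
Sec. 12-7. does not sell secondhand or consigned goods → Secondhand Dealer Permit not required.
Sec. 12-8. revenue $1,200,000 < $1,550,000 → Small Business Permit required.

Standard Authorization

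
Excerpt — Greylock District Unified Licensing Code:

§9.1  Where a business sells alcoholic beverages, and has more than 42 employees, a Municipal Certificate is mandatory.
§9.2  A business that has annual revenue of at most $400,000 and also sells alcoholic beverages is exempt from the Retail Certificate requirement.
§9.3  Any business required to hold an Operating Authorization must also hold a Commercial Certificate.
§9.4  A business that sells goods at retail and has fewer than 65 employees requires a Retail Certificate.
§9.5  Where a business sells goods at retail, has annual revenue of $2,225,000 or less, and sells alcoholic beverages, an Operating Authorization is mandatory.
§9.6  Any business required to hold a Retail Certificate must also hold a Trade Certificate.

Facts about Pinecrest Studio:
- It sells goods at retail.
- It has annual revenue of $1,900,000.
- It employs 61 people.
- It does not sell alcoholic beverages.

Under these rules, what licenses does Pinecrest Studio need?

§9.1 does not sell alcoholic beverages; employees 61 > 42 → Municipal Certificate not required.
§9.2 revenue $1,900,000 > $400,000; does not sell alcoholic beverages → Retail Certificate exemption does not apply.
§9.3 Operating Authorization is not required → no effect.
§9.4 sells goods at retail; employees 61 < 65 → Retail Certificate required.
§9.5 sells goods at retail; revenue $1,900,000 ≤ $2,225,000; does not sell alcoholic beverages → Operating Authorization not required.
§9.6 Retail Certificate is required → Trade Certificate also required.

Retail Certificate, Trade Certificate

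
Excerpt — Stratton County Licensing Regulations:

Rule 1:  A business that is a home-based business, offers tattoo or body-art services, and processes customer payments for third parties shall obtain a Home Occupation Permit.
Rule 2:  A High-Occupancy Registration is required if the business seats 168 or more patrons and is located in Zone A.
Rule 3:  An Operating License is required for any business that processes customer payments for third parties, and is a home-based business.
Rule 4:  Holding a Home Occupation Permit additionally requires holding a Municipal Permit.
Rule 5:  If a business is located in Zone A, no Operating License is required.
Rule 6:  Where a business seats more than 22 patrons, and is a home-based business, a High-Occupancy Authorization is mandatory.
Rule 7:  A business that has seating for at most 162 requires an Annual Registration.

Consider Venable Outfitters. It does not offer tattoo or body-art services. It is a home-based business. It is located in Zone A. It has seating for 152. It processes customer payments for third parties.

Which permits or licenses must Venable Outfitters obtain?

Annual Registration, High-Occupancy Authorization

Rule 1: is a home-based business; does not offer tattoo or body-art services; processes customer payments for third parties → Home Occupation Permit not required.
Rule 2: seating 152 < 168; is located in Zone A → High-Occupancy Registration not required.
Rule 3: processes customer payments for third parties; is a home-based business → Operating License required.
Rule 4: Home Occupation Permit is not required → no effect.
Rule 5: is located in Zone A → exempt from Operating License.
Rule 6: seating 152 > 22; is a home-based business → High-Occupancy Authorization required.
Rule 7: seating 152 ≤ 162 → Annual Registration required.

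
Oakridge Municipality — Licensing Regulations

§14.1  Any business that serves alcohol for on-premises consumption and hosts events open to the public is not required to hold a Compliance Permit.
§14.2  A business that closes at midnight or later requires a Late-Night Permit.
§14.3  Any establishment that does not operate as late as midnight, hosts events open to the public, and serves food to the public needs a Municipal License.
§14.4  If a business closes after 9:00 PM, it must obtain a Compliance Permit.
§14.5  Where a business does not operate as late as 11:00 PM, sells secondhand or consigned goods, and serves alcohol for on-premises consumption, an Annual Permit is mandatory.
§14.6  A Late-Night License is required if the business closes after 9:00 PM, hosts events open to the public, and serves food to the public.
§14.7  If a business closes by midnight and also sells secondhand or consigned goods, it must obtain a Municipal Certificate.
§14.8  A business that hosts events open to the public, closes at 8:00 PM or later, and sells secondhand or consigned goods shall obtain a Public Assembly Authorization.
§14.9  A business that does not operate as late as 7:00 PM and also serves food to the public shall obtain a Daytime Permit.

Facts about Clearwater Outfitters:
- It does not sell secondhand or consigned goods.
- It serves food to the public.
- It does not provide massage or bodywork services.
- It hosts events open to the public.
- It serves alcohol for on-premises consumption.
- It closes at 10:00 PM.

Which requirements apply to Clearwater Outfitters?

Late-Night License, Municipal License

§14.1 serves alcohol for on-premises consumption; hosts events open to the public → exempt from Compliance Permit.
§14.2 closes 10:00 PM, at/before midnight → Late-Night Permit not required.
§14.3 closes 10:00 PM, at/before midnight; hosts events open to the public; serves food to the public → Municipal License required.
§14.4 closes 10:00 PM, after 9:00 PM → Compliance Permit required.
§14.5 closes 10:00 PM, at/before 11:00 PM; does not sell secondhand or consigned goods; serves alcohol for on-premises consumption → Annual Permit not required.
§14.6 closes 10:00 PM, after 9:00 PM; hosts events open to the public; serves food to the public → Late-Night License required.
§14.7 closes 10:00 PM, at/before midnight; does not sell secondhand or consigned goods → Municipal Certificate not required.
§14.8 hosts events open to the public; closes 10:00 PM, after 8:00 PM; does not sell secondhand or consigned goods → Public Assembly Authorization not required.
§14.9 closes 10:00 PM, after 7:00 PM; serves food to the public → Daytime Permit not required.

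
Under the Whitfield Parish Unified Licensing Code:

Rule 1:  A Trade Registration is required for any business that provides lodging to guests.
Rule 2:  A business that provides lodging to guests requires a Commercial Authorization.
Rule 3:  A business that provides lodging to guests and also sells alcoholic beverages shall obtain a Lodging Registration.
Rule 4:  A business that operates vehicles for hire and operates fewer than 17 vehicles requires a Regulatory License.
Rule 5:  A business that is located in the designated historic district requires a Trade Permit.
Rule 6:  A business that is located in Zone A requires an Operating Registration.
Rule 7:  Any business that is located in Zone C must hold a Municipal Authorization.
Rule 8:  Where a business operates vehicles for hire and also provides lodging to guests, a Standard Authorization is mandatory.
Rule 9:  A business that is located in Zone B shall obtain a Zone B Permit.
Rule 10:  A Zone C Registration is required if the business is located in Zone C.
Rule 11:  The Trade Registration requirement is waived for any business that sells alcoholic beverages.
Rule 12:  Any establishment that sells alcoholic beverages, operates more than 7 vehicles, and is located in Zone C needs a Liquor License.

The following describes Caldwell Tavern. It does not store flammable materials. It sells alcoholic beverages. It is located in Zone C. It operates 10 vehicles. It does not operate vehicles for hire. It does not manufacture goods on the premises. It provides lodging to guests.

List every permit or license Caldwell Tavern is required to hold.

Commercial Authorization, Liquor License, Lodging Registration, Municipal Authorization, Zone C Registration

Rule 1: provides lodging to guests → Trade Registration required.
Rule 2: provides lodging to guests → Commercial Authorization required.
Rule 3: provides lodging to guests; sells alcoholic beverages → Lodging Registration required.
Rule 4: does not operate vehicles for hire; vehicles 10 < 17 → Regulatory License not required.
Rule 5: is located in Zone C (not: is located in the designated historic district) → Trade Permit not required.
Rule 6: is located in Zone C (not: is located in Zone A) → Operating Registration not required.
Rule 7: is located in Zone C → Municipal Authorization required.
Rule 8: does not operate vehicles for hire; provides lodging to guests → Standard Authorization not required.
Rule 9: is located in Zone C (not: is located in Zone B) → Zone B Permit not required.
Rule 10: is located in Zone C → Zone C Registration required.
Rule 11: sells alcoholic beverages → exempt from Trade Registration.
Rule 12: sells alcoholic beverages; vehicles 10 > 7; is located in Zone C → Liquor License required.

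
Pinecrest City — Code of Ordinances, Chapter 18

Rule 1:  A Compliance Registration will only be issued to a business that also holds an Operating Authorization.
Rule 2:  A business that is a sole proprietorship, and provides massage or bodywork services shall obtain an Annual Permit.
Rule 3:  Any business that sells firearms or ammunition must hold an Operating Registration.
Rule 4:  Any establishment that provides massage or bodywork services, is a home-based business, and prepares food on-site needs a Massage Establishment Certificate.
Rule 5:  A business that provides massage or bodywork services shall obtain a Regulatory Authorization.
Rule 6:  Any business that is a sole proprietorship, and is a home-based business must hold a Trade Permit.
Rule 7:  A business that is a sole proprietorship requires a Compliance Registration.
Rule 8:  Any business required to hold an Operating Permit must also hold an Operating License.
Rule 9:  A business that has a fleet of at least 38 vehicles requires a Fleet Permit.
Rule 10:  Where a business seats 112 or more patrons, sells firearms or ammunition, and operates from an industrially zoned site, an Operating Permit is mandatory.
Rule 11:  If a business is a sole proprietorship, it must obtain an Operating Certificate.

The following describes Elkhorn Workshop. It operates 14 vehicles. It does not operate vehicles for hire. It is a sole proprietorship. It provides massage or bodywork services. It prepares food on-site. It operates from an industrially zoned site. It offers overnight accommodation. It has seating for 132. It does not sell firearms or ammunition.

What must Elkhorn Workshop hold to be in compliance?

Annual Permit, Compliance Registration, Operating Authorization, Operating Certificate, Regulatory Authorization

Rule 1: Compliance Registration is required → Operating Authorization also required.
Rule 2: is a sole proprietorship; provides massage or bodywork services → Annual Permit required.
Rule 3: does not sell firearms or ammunition → Operating Registration not required.
Rule 4: provides massage or bodywork services; operates from an industrially zoned site (not: is a home-based business); prepares food on-site → Massage Establishment Certificate not required.
Rule 5: provides massage or bodywork services → Regulatory Authorization required.
Rule 6: is a sole proprietorship; operates from an industrially zoned site (not: is a home-based business) → Trade Permit not required.
Rule 7: is a sole proprietorship → Compliance Registration required.
Rule 8: Operating Permit is not required → no effect.
Rule 9: vehicles 14 < 38 → Fleet Permit not required.
Rule 10: seating 132 ≥ 112; does not sell firearms or ammunition; operates from an industrially zoned site → Operating Permit not required.
Rule 11: is a sole proprietorship → Operating Certificate required.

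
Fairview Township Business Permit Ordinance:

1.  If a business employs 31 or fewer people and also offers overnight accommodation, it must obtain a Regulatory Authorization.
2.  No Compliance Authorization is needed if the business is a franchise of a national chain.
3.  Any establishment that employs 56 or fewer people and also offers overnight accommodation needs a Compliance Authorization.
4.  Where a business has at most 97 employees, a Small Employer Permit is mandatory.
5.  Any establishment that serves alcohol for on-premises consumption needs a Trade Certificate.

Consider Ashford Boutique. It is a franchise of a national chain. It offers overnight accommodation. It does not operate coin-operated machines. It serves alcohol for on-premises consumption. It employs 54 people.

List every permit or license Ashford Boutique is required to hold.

Small Employer Permit, Trade Certificate

1. employees 54 > 31; offers overnight accommodation → Regulatory Authorization not required.
2. is a franchise of a national chain → exempt from Compliance Authorization.
3. employees 54 ≤ 56; offers overnight accommodation → Compliance Authorization required.
4. employees 54 ≤ 97 → Small Employer Permit required.
5. serves alcohol for on-premises consumption → Trade Certificate required.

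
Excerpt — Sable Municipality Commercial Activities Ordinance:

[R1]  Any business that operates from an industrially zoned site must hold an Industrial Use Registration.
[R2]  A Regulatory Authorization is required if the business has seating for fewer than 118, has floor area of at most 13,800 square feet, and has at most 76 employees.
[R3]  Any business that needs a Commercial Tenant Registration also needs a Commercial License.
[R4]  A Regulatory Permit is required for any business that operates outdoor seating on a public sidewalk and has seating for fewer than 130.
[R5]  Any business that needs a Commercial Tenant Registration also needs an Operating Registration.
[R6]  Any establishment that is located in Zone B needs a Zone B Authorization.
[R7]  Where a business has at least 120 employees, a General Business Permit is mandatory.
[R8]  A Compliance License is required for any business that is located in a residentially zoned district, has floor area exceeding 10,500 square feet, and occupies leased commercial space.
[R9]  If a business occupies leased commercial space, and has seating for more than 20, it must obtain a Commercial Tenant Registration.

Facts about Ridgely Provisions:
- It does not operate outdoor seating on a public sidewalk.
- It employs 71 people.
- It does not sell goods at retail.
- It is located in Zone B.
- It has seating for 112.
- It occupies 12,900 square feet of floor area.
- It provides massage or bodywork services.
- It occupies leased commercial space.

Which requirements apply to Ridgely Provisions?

[R1] occupies leased commercial space (not: operates from an industrially zoned site) → Industrial Use Registration not required.
[R2] seating 112 < 118; floor area 12,900 square feet ≤ 13,800 square feet; employees 71 ≤ 76 → Regulatory Authorization required.
[R3] Commercial Tenant Registration is required → Commercial License also required.
[R4] does not operate outdoor seating on a public sidewalk; seating 112 < 130 → Regulatory Permit not required.
[R5] Commercial Tenant Registration is required → Operating Registration also required.
[R6] is located in Zone B → Zone B Authorization required.
[R7] employees 71 < 120 → General Business Permit not required.
[R8] is located in Zone B (not: is located in a residentially zoned district); floor area 12,900 square feet > 10,500 square feet; occupies leased commercial space → Compliance License not required.
[R9] occupies leased commercial space; seating 112 > 20 → Commercial Tenant Registration required.

Commercial License, Commercial Tenant Registration, Operating Registration, Regulatory Authorization, Zone B Authorization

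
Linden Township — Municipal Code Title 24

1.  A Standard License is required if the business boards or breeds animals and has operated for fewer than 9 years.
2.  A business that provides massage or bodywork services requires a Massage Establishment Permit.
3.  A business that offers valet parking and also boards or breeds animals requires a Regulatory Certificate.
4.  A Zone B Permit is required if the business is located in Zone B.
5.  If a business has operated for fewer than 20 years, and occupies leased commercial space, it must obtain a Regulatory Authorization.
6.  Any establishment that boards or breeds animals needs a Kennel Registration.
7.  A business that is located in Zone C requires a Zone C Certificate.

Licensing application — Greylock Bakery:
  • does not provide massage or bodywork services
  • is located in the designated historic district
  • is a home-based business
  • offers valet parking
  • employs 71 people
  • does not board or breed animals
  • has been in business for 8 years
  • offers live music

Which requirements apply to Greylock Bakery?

None

1. does not board or breed animals; years in business 8 < 9 → Standard License not required.
2. does not provide massage or bodywork services → Massage Establishment Permit not required.
3. offers valet parking; does not board or breed animals → Regulatory Certificate not required.
4. is located in the designated historic district (not: is located in Zone B) → Zone B Permit not required.
5. years in business 8 < 20; is a home-based business (not: occupies leased commercial space) → Regulatory Authorization not required.
6. does not board or breed animals → Kennel Registration not required.
7. is located in the designated historic district (not: is located in Zone C) → Zone C Certificate not required.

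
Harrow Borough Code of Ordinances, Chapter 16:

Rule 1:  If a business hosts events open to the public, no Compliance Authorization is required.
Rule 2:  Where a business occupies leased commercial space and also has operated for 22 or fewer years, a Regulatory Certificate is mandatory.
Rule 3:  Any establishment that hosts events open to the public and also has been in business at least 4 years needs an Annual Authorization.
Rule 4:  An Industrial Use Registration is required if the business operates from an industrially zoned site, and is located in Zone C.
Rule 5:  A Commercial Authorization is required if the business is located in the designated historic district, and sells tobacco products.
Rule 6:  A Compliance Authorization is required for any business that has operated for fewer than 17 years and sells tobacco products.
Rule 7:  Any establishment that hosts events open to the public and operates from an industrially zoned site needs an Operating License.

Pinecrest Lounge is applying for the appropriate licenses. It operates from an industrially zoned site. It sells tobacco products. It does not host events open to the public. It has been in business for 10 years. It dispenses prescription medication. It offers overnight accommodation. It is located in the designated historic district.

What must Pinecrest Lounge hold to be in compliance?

Rule 1: does not host events open to the public → Compliance Authorization exemption does not apply.
Rule 2: operates from an industrially zoned site (not: occupies leased commercial space); years in business 10 ≤ 22 → Regulatory Certificate not required.
Rule 3: does not host events open to the public; years in business 10 ≥ 4 → Annual Authorization not required.
Rule 4: operates from an industrially zoned site; is located in the designated historic district (not: is located in Zone C) → Industrial Use Registration not required.
Rule 5: is located in the designated historic district; sells tobacco products → Commercial Authorization required.
Rule 6: years in business 10 < 17; sells tobacco products → Compliance Authorization required.
Rule 7: does not host events open to the public; operates from an industrially zoned site → Operating License not required.

Commercial Authorization, Compliance Authorization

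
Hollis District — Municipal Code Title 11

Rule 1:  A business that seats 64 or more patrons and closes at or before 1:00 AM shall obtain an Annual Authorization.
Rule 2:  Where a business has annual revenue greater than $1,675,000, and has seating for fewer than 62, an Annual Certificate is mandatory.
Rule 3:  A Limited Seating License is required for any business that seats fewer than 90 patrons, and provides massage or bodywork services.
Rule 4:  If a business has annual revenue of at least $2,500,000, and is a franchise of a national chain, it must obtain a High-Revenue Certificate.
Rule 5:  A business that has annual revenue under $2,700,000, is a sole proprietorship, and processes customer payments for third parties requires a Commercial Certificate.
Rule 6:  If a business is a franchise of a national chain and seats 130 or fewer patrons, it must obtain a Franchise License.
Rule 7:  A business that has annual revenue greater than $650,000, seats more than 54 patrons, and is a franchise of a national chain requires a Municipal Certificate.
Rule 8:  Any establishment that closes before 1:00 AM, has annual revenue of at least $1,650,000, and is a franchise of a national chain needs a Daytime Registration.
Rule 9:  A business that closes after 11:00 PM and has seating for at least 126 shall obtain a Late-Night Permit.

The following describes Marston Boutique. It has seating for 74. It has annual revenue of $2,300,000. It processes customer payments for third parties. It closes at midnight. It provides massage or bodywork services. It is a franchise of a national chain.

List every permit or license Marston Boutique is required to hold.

Rule 1: seating 74 ≥ 64; closes midnight, at/before 1:00 AM → Annual Authorization required.
Rule 2: revenue $2,300,000 > $1,675,000; seating 74 ≥ 62 → Annual Certificate not required.
Rule 3: seating 74 < 90; provides massage or bodywork services → Limited Seating License required.
Rule 4: revenue $2,300,000 < $2,500,000; is a franchise of a national chain → High-Revenue Certificate not required.
Rule 5: revenue $2,300,000 < $2,700,000; is a franchise of a national chain (not: is a sole proprietorship); processes customer payments for third parties → Commercial Certificate not required.
Rule 6: is a franchise of a national chain; seating 74 ≤ 130 → Franchise License required.
Rule 7: revenue $2,300,000 > $650,000; seating 74 > 54; is a franchise of a national chain → Municipal Certificate required.
Rule 8: closes midnight, at/before 1:00 AM; revenue $2,300,000 ≥ $1,650,000; is a franchise of a national chain → Daytime Registration required.
Rule 9: closes midnight, after 11:00 PM; seating 74 < 126 → Late-Night Permit not required.

Annual Authorization, Daytime Registration, Franchise License, Limited Seating License, Municipal Certificate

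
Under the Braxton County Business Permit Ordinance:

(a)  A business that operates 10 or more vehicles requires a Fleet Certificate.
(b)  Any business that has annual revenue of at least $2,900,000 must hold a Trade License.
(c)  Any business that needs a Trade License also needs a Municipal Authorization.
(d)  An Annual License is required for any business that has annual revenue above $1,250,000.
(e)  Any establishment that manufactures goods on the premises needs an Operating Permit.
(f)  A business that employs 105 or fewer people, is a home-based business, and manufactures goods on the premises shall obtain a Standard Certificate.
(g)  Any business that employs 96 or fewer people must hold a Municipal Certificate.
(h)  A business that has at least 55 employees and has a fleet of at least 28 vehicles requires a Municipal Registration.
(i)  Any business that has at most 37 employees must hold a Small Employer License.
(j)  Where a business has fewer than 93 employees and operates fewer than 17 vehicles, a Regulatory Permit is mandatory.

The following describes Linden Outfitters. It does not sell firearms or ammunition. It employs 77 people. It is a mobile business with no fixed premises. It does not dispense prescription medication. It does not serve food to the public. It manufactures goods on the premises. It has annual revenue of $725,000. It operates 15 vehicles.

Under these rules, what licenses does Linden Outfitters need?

Fleet Certificate, Municipal Certificate, Operating Permit, Regulatory Permit

(a) vehicles 15 ≥ 10 → Fleet Certificate required.
(b) revenue $725,000 < $2,900,000 → Trade License not required.
(c) Trade License is not required → no effect.
(d) revenue $725,000 ≤ $1,250,000 → Annual License not required.
(e) manufactures goods on the premises → Operating Permit required.
(f) employees 77 ≤ 105; is a mobile business with no fixed premises (not: is a home-based business); manufactures goods on the premises → Standard Certificate not required.
(g) employees 77 ≤ 96 → Municipal Certificate required.
(h) employees 77 ≥ 55; vehicles 15 < 28 → Municipal Registration not required.
(i) employees 77 > 37 → Small Employer License not required.
(j) employees 77 < 93; vehicles 15 < 17 → Regulatory Permit required.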